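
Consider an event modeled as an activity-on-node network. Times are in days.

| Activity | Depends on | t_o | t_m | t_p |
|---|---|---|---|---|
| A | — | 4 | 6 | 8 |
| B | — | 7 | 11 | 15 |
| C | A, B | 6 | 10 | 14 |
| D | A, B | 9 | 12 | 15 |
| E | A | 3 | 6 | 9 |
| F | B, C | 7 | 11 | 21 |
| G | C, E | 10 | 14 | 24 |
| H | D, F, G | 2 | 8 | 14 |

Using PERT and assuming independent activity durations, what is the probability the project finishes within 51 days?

0.974

te_A = (4 + 4·6 + 8)/6 = 36/6 = 6; σ²_A = ((8−4)/6)² = 0.444
te_B = (7 + 4·11 + 15)/6 = 66/6 = 11; σ²_B = ((15−7)/6)² = 1.778
te_C = (6 + 4·10 + 14)/6 = 60/6 = 10; σ²_C = ((14−6)/6)² = 1.778
te_D = (9 + 4·12 + 15)/6 = 72/6 = 12; σ²_D = ((15−9)/6)² = 1.000
te_E = (3 + 4·6 + 9)/6 = 36/6 = 6; σ²_E = ((9−3)/6)² = 1.000
te_F = (7 + 4·11 + 21)/6 = 72/6 = 12; σ²_F = ((21−7)/6)² = 5.444
te_G = (10 + 4·14 + 24)/6 = 90/6 = 15; σ²_G = ((24−10)/6)² = 5.444
te_H = (2 + 4·8 + 14)/6 = 48/6 = 8; σ²_H = ((14−2)/6)² = 4.000

Forward pass:
ES_A = 0; EF_A = 6
ES_B = 0; EF_B = 11
ES_C = max(EF_A=6, EF_B=11) = 11; EF_C = 11+10 = 21
ES_D = max(EF_A=6, EF_B=11) = 11; EF_D = 11+12 = 23
ES_E = 6; EF_E = 6+6 = 12
ES_F = max(EF_B=11, EF_C=21) = 21; EF_F = 21+12 = 33
ES_G = max(EF_C=21, EF_E=12) = 21; EF_G = 21+15 = 36
ES_H = max(EF_D=23, EF_F=33, EF_G=36) = 36; EF_H = 36+8 = 44
Expected project duration μ = 44 days. Critical path: B → C → G → H.

Variance along critical path = 1.778 + 1.778 + 5.444 + 4.000 = 13.000; σ = √13.000 = 3.606 days.
Z = (51 − 44) / 3.606 = 1.941
P(T ≤ 51) = Φ(1.941) ≈ 0.974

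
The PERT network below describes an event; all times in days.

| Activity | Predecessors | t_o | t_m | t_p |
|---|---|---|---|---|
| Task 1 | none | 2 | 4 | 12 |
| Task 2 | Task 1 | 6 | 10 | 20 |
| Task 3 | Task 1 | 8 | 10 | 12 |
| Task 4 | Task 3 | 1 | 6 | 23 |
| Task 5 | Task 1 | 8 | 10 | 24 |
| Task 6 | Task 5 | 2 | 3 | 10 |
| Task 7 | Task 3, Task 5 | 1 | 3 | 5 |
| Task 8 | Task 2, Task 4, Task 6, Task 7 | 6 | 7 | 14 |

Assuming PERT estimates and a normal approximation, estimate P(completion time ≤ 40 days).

0.982

te_Task 1 = (2 + 4·4 + 12)/6 = 30/6 = 5; σ²_Task 1 = ((12−2)/6)² = 2.778
te_Task 2 = (6 + 4·10 + 20)/6 = 66/6 = 11; σ²_Task 2 = ((20−6)/6)² = 5.444
te_Task 3 = (8 + 4·10 + 12)/6 = 60/6 = 10; σ²_Task 3 = ((12−8)/6)² = 0.444
te_Task 4 = (1 + 4·6 + 23)/6 = 48/6 = 8; σ²_Task 4 = ((23−1)/6)² = 13.444
te_Task 5 = (8 + 4·10 + 24)/6 = 72/6 = 12; σ²_Task 5 = ((24−8)/6)² = 7.111
te_Task 6 = (2 + 4·3 + 10)/6 = 24/6 = 4; σ²_Task 6 = ((10−2)/6)² = 1.778
te_Task 7 = (1 + 4·3 + 5)/6 = 18/6 = 3; σ²_Task 7 = ((5−1)/6)² = 0.444
te_Task 8 = (6 + 4·7 + 14)/6 = 48/6 = 8; σ²_Task 8 = ((14−6)/6)² = 1.778

Forward pass:
ES_Task 1 = 0; EF_Task 1 = 5
ES_Task 2 = 5; EF_Task 2 = 5+11 = 16
ES_Task 3 = 5; EF_Task 3 = 5+10 = 15
ES_Task 4 = 15; EF_Task 4 = 15+8 = 23
ES_Task 5 = 5; EF_Task 5 = 5+12 = 17
ES_Task 6 = 17; EF_Task 6 = 17+4 = 21
ES_Task 7 = max(EF_Task 3=15, EF_Task 5=17) = 17; EF_Task 7 = 17+3 = 20
ES_Task 8 = max(EF_Task 2=16, EF_Task 4=23, EF_Task 6=21, EF_Task 7=20) = 23; EF_Task 8 = 23+8 = 31
Expected project duration μ = 31 days. Critical path: Task 1 → Task 3 → Task 4 → Task 8.

Variance along critical path = 2.778 + 0.444 + 13.444 + 1.778 = 18.444; σ = √18.444 = 4.295 days.
Z = (40 − 31) / 4.295 = 2.096
P(T ≤ 40) = Φ(2.096) ≈ 0.982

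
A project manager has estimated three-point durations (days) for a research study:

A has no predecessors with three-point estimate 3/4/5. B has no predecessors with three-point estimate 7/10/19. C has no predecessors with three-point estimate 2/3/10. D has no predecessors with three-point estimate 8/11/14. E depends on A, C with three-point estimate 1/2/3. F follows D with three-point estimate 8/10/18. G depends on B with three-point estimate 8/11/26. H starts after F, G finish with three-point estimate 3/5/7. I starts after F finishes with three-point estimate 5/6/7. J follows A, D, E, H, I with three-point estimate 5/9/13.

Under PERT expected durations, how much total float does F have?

te_A = (3 + 4·4 + 5)/6 = 24/6 = 4
te_B = (7 + 4·10 + 19)/6 = 66/6 = 11
te_C = (2 + 4·3 + 10)/6 = 24/6 = 4
te_D = (8 + 4·11 + 14)/6 = 66/6 = 11
te_E = (1 + 4·2 + 3)/6 = 12/6 = 2
te_F = (8 + 4·10 + 18)/6 = 66/6 = 11
te_G = (8 + 4·11 + 26)/6 = 78/6 = 13
te_H = (3 + 4·5 + 7)/6 = 30/6 = 5
te_I = (5 + 4·6 + 7)/6 = 36/6 = 6
te_J = (5 + 4·9 + 13)/6 = 54/6 = 9

Forward pass:
ES_A = 0; EF_A = 4
ES_B = 0; EF_B = 11
ES_C = 0; EF_C = 4
ES_D = 0; EF_D = 11
ES_E = max(EF_A=4, EF_C=4) = 4; EF_E = 4+2 = 6
ES_F = 11; EF_F = 11+11 = 22
ES_G = 11; EF_G = 11+13 = 24
ES_H = max(EF_F=22, EF_G=24) = 24; EF_H = 24+5 = 29
ES_I = 22; EF_I = 22+6 = 28
ES_J = max(EF_A=4, EF_D=11, EF_E=6, EF_H=29, EF_I=28) = 29; EF_J = 29+9 = 38
Expected project duration μ = 38 days. Critical path: B → G → H → J.

Backward pass:
LF_J = 38; LS_J = 38−9 = 29
LF_I = LS_J = 29; LS_I = 29−6 = 23
LF_H = LS_J = 29; LS_H = 29−5 = 24
LF_G = LS_H = 24; LS_G = 24−13 = 11
LF_F = min(LS_H=24, LS_I=23) = 23; LS_F = 23−11 = 12
LF_E = LS_J = 29; LS_E = 29−2 = 27
LF_D = min(LS_F=12, LS_J=29) = 12; LS_D = 12−11 = 1
LF_C = LS_E = 27; LS_C = 27−4 = 23
LF_B = LS_G = 11; LS_B = 11−11 = 0
LF_A = min(LS_E=27, LS_J=29) = 27; LS_A = 27−4 = 23
Slack_F = LS_F − ES_F = 12 − 11 = 1

1 days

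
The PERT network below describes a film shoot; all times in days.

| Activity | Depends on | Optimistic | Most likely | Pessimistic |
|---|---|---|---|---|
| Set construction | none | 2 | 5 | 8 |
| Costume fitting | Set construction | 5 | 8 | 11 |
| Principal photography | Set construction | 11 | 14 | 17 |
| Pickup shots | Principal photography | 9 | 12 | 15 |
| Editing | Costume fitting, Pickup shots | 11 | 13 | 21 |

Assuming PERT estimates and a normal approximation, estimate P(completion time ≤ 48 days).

0.894

te_Set construction = (2 + 4·5 + 8)/6 = 30/6 = 5; σ²_Set construction = ((8−2)/6)² = 1.000
te_Costume fitting = (5 + 4·8 + 11)/6 = 48/6 = 8; σ²_Costume fitting = ((11−5)/6)² = 1.000
te_Principal photography = (11 + 4·14 + 17)/6 = 84/6 = 14; σ²_Principal photography = ((17−11)/6)² = 1.000
te_Pickup shots = (9 + 4·12 + 15)/6 = 72/6 = 12; σ²_Pickup shots = ((15−9)/6)² = 1.000
te_Editing = (11 + 4·13 + 21)/6 = 84/6 = 14; σ²_Editing = ((21−11)/6)² = 2.778

Forward pass:
ES_Set construction = 0; EF_Set construction = 5
ES_Costume fitting = 5; EF_Costume fitting = 5+8 = 13
ES_Principal photography = 5; EF_Principal photography = 5+14 = 19
ES_Pickup shots = 19; EF_Pickup shots = 19+12 = 31
ES_Editing = max(EF_Costume fitting=13, EF_Pickup shots=31) = 31; EF_Editing = 31+14 = 45
Expected project duration μ = 45 days. Critical path: Set construction → Principal photography → Pickup shots → Editing.

Variance along critical path = 1.000 + 1.000 + 1.000 + 2.778 = 5.778; σ = √5.778 = 2.404 days.
Z = (48 − 45) / 2.404 = 1.248
P(T ≤ 48) = Φ(1.248) ≈ 0.894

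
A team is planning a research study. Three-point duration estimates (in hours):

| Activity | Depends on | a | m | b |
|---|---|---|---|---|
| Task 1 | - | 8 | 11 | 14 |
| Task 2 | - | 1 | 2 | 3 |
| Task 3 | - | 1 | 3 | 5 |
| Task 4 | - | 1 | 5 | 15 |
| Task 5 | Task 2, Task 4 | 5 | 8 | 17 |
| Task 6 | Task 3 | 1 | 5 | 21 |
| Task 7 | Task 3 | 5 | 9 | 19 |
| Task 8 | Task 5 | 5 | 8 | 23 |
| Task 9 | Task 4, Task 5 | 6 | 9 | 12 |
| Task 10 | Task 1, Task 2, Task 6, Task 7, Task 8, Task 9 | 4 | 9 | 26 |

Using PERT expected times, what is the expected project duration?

36 hours

te_Task 1 = (8 + 4·11 + 14)/6 = 66/6 = 11
te_Task 2 = (1 + 4·2 + 3)/6 = 12/6 = 2
te_Task 3 = (1 + 4·3 + 5)/6 = 18/6 = 3
te_Task 4 = (1 + 4·5 + 15)/6 = 36/6 = 6
te_Task 5 = (5 + 4·8 + 17)/6 = 54/6 = 9
te_Task 6 = (1 + 4·5 + 21)/6 = 42/6 = 7
te_Task 7 = (5 + 4·9 + 19)/6 = 60/6 = 10
te_Task 8 = (5 + 4·8 + 23)/6 = 60/6 = 10
te_Task 9 = (6 + 4·9 + 12)/6 = 54/6 = 9
te_Task 10 = (4 + 4·9 + 26)/6 = 66/6 = 11

Forward pass:
ES_Task 1 = 0; EF_Task 1 = 11
ES_Task 2 = 0; EF_Task 2 = 2
ES_Task 3 = 0; EF_Task 3 = 3
ES_Task 4 = 0; EF_Task 4 = 6
ES_Task 5 = max(EF_Task 2=2, EF_Task 4=6) = 6; EF_Task 5 = 6+9 = 15
ES_Task 6 = 3; EF_Task 6 = 3+7 = 10
ES_Task 7 = 3; EF_Task 7 = 3+10 = 13
ES_Task 8 = 15; EF_Task 8 = 15+10 = 25
ES_Task 9 = max(EF_Task 4=6, EF_Task 5=15) = 15; EF_Task 9 = 15+9 = 24
ES_Task 10 = max(EF_Task 1=11, EF_Task 2=2, EF_Task 6=10, EF_Task 7=13, EF_Task 8=25, EF_Task 9=24) = 25; EF_Task 10 = 25+11 = 36
Expected project duration μ = 36 hours. Critical path: Task 4 → Task 5 → Task 8 → Task 10.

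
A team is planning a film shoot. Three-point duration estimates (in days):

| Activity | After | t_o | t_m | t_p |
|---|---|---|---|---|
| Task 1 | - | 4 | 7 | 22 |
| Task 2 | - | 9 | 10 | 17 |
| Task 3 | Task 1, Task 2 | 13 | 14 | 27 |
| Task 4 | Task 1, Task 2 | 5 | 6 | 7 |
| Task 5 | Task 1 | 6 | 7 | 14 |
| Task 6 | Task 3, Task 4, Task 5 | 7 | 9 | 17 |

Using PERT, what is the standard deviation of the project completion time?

3.16 days

te_Task 1 = (4 + 4·7 + 22)/6 = 54/6 = 9; σ²_Task 1 = ((22−4)/6)² = 9.000
te_Task 2 = (9 + 4·10 + 17)/6 = 66/6 = 11; σ²_Task 2 = ((17−9)/6)² = 1.778
te_Task 3 = (13 + 4·14 + 27)/6 = 96/6 = 16; σ²_Task 3 = ((27−13)/6)² = 5.444
te_Task 4 = (5 + 4·6 + 7)/6 = 36/6 = 6; σ²_Task 4 = ((7−5)/6)² = 0.111
te_Task 5 = (6 + 4·7 + 14)/6 = 48/6 = 8; σ²_Task 5 = ((14−6)/6)² = 1.778
te_Task 6 = (7 + 4·9 + 17)/6 = 60/6 = 10; σ²_Task 6 = ((17−7)/6)² = 2.778

Forward pass:
ES_Task 1 = 0; EF_Task 1 = 9
ES_Task 2 = 0; EF_Task 2 = 11
ES_Task 3 = max(EF_Task 1=9, EF_Task 2=11) = 11; EF_Task 3 = 11+16 = 27
ES_Task 4 = max(EF_Task 1=9, EF_Task 2=11) = 11; EF_Task 4 = 11+6 = 17
ES_Task 5 = 9; EF_Task 5 = 9+8 = 17
ES_Task 6 = max(EF_Task 3=27, EF_Task 4=17, EF_Task 5=17) = 27; EF_Task 6 = 27+10 = 37
Expected project duration μ = 37 days. Critical path: Task 2 → Task 3 → Task 6.

Variance along critical path = 1.778 + 5.444 + 2.778 = 10.000
σ = √10.000 = 3.162 days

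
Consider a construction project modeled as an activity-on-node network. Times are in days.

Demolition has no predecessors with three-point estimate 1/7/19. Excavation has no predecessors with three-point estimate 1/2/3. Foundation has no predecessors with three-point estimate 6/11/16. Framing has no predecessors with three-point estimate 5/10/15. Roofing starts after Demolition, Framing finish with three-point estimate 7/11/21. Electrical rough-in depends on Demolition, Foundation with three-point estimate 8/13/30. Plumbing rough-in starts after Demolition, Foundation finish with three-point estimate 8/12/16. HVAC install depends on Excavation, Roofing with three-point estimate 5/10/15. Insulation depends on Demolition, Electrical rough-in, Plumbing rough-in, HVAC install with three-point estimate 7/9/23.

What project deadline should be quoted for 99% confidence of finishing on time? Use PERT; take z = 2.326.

te_Demolition = (1 + 4·7 + 19)/6 = 48/6 = 8; σ²_Demolition = ((19−1)/6)² = 9.000
te_Excavation = (1 + 4·2 + 3)/6 = 12/6 = 2; σ²_Excavation = ((3−1)/6)² = 0.111
te_Foundation = (6 + 4·11 + 16)/6 = 66/6 = 11; σ²_Foundation = ((16−6)/6)² = 2.778
te_Framing = (5 + 4·10 + 15)/6 = 60/6 = 10; σ²_Framing = ((15−5)/6)² = 2.778
te_Roofing = (7 + 4·11 + 21)/6 = 72/6 = 12; σ²_Roofing = ((21−7)/6)² = 5.444
te_Electrical rough-in = (8 + 4·13 + 30)/6 = 90/6 = 15; σ²_Electrical rough-in = ((30−8)/6)² = 13.444
te_Plumbing rough-in = (8 + 4·12 + 16)/6 = 72/6 = 12; σ²_Plumbing rough-in = ((16−8)/6)² = 1.778
te_HVAC install = (5 + 4·10 + 15)/6 = 60/6 = 10; σ²_HVAC install = ((15−5)/6)² = 2.778
te_Insulation = (7 + 4·9 + 23)/6 = 66/6 = 11; σ²_Insulation = ((23−7)/6)² = 7.111

Forward pass:
ES_Demolition = 0; EF_Demolition = 8
ES_Excavation = 0; EF_Excavation = 2
ES_Foundation = 0; EF_Foundation = 11
ES_Framing = 0; EF_Framing = 10
ES_Roofing = max(EF_Demolition=8, EF_Framing=10) = 10; EF_Roofing = 10+12 = 22
ES_Electrical rough-in = max(EF_Demolition=8, EF_Foundation=11) = 11; EF_Electrical rough-in = 11+15 = 26
ES_Plumbing rough-in = max(EF_Demolition=8, EF_Foundation=11) = 11; EF_Plumbing rough-in = 11+12 = 23
ES_HVAC install = max(EF_Excavation=2, EF_Roofing=22) = 22; EF_HVAC install = 22+10 = 32
ES_Insulation = max(EF_Demolition=8, EF_Electrical rough-in=26, EF_Plumbing rough-in=23, EF_HVAC install=32) = 32; EF_Insulation = 32+11 = 43
Expected project duration μ = 43 days. Critical path: Framing → Roofing → HVAC install → Insulation.

Variance along critical path = 2.778 + 5.444 + 2.778 + 7.111 = 18.111; σ = 4.256 days.
D = μ + z·σ = 43 + 2.326·4.256 = 52.9 days

52.9 days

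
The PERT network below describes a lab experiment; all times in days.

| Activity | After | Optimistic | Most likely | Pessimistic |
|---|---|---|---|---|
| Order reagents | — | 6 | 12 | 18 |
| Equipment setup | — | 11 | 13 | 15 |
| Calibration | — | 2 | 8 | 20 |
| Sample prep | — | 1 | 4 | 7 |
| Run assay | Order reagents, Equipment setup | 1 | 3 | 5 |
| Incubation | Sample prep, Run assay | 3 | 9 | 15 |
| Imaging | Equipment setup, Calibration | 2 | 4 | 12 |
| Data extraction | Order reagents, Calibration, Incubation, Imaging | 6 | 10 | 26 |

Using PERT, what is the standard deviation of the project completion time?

te_Order reagents = (6 + 4·12 + 18)/6 = 72/6 = 12; σ²_Order reagents = ((18−6)/6)² = 4.000
te_Equipment setup = (11 + 4·13 + 15)/6 = 78/6 = 13; σ²_Equipment setup = ((15−11)/6)² = 0.444
te_Calibration = (2 + 4·8 + 20)/6 = 54/6 = 9; σ²_Calibration = ((20−2)/6)² = 9.000
te_Sample prep = (1 + 4·4 + 7)/6 = 24/6 = 4; σ²_Sample prep = ((7−1)/6)² = 1.000
te_Run assay = (1 + 4·3 + 5)/6 = 18/6 = 3; σ²_Run assay = ((5−1)/6)² = 0.444
te_Incubation = (3 + 4·9 + 15)/6 = 54/6 = 9; σ²_Incubation = ((15−3)/6)² = 4.000
te_Imaging = (2 + 4·4 + 12)/6 = 30/6 = 5; σ²_Imaging = ((12−2)/6)² = 2.778
te_Data extraction = (6 + 4·10 + 26)/6 = 72/6 = 12; σ²_Data extraction = ((26−6)/6)² = 11.111

Forward pass:
ES_Order reagents = 0; EF_Order reagents = 12
ES_Equipment setup = 0; EF_Equipment setup = 13
ES_Calibration = 0; EF_Calibration = 9
ES_Sample prep = 0; EF_Sample prep = 4
ES_Run assay = max(EF_Order reagents=12, EF_Equipment setup=13) = 13; EF_Run assay = 13+3 = 16
ES_Incubation = max(EF_Sample prep=4, EF_Run assay=16) = 16; EF_Incubation = 16+9 = 25
ES_Imaging = max(EF_Equipment setup=13, EF_Calibration=9) = 13; EF_Imaging = 13+5 = 18
ES_Data extraction = max(EF_Order reagents=12, EF_Calibration=9, EF_Incubation=25, EF_Imaging=18) = 25; EF_Data extraction = 25+12 = 37
Expected project duration μ = 37 days. Critical path: Equipment setup → Run assay → Incubation → Data extraction.

Variance along critical path = 0.444 + 0.444 + 4.000 + 11.111 = 16.000
σ = √16.000 = 4.000 days

4.00 days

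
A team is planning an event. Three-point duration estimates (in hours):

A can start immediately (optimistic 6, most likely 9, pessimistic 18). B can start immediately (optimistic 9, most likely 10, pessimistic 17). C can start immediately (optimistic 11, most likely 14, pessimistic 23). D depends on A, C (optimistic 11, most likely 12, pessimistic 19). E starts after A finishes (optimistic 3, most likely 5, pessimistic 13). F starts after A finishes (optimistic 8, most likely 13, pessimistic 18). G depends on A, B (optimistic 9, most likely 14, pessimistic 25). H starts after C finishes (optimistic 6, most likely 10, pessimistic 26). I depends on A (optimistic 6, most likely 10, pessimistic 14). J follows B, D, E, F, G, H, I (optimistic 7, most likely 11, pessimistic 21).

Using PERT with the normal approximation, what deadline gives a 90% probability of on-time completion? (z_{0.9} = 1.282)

te_A = (6 + 4·9 + 18)/6 = 60/6 = 10; σ²_A = ((18−6)/6)² = 4.000
te_B = (9 + 4·10 + 17)/6 = 66/6 = 11; σ²_B = ((17−9)/6)² = 1.778
te_C = (11 + 4·14 + 23)/6 = 90/6 = 15; σ²_C = ((23−11)/6)² = 4.000
te_D = (11 + 4·12 + 19)/6 = 78/6 = 13; σ²_D = ((19−11)/6)² = 1.778
te_E = (3 + 4·5 + 13)/6 = 36/6 = 6; σ²_E = ((13−3)/6)² = 2.778
te_F = (8 + 4·13 + 18)/6 = 78/6 = 13; σ²_F = ((18−8)/6)² = 2.778
te_G = (9 + 4·14 + 25)/6 = 90/6 = 15; σ²_G = ((25−9)/6)² = 7.111
te_H = (6 + 4·10 + 26)/6 = 72/6 = 12; σ²_H = ((26−6)/6)² = 11.111
te_I = (6 + 4·10 + 14)/6 = 60/6 = 10; σ²_I = ((14−6)/6)² = 1.778
te_J = (7 + 4·11 + 21)/6 = 72/6 = 12; σ²_J = ((21−7)/6)² = 5.444

Forward pass:
ES_A = 0; EF_A = 10
ES_B = 0; EF_B = 11
ES_C = 0; EF_C = 15
ES_D = max(EF_A=10, EF_C=15) = 15; EF_D = 15+13 = 28
ES_E = 10; EF_E = 10+6 = 16
ES_F = 10; EF_F = 10+13 = 23
ES_G = max(EF_A=10, EF_B=11) = 11; EF_G = 11+15 = 26
ES_H = 15; EF_H = 15+12 = 27
ES_I = 10; EF_I = 10+10 = 20
ES_J = max(EF_B=11, EF_D=28, EF_E=16, EF_F=23, EF_G=26, EF_H=27, EF_I=20) = 28; EF_J = 28+12 = 40
Expected project duration μ = 40 hours. Critical path: C → D → J.

Variance along critical path = 4.000 + 1.778 + 5.444 = 11.222; σ = 3.350 hours.
D = μ + z·σ = 40 + 1.282·3.350 = 44.3 hours

44.3 hours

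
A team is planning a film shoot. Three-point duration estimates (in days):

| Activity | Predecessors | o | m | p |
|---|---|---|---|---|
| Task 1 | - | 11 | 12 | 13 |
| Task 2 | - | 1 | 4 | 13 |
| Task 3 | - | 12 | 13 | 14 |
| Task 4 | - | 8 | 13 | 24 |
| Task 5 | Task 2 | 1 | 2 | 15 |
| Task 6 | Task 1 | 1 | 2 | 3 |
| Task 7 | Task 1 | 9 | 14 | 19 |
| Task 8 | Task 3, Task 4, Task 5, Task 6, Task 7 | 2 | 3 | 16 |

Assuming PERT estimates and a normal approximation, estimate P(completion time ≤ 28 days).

te_Task 1 = (11 + 4·12 + 13)/6 = 72/6 = 12; σ²_Task 1 = ((13−11)/6)² = 0.111
te_Task 2 = (1 + 4·4 + 13)/6 = 30/6 = 5; σ²_Task 2 = ((13−1)/6)² = 4.000
te_Task 3 = (12 + 4·13 + 14)/6 = 78/6 = 13; σ²_Task 3 = ((14−12)/6)² = 0.111
te_Task 4 = (8 + 4·13 + 24)/6 = 84/6 = 14; σ²_Task 4 = ((24−8)/6)² = 7.111
te_Task 5 = (1 + 4·2 + 15)/6 = 24/6 = 4; σ²_Task 5 = ((15−1)/6)² = 5.444
te_Task 6 = (1 + 4·2 + 3)/6 = 12/6 = 2; σ²_Task 6 = ((3−1)/6)² = 0.111
te_Task 7 = (9 + 4·14 + 19)/6 = 84/6 = 14; σ²_Task 7 = ((19−9)/6)² = 2.778
te_Task 8 = (2 + 4·3 + 16)/6 = 30/6 = 5; σ²_Task 8 = ((16−2)/6)² = 5.444

Forward pass:
ES_Task 1 = 0; EF_Task 1 = 12
ES_Task 2 = 0; EF_Task 2 = 5
ES_Task 3 = 0; EF_Task 3 = 13
ES_Task 4 = 0; EF_Task 4 = 14
ES_Task 5 = 5; EF_Task 5 = 5+4 = 9
ES_Task 6 = 12; EF_Task 6 = 12+2 = 14
ES_Task 7 = 12; EF_Task 7 = 12+14 = 26
ES_Task 8 = max(EF_Task 3=13, EF_Task 4=14, EF_Task 5=9, EF_Task 6=14, EF_Task 7=26) = 26; EF_Task 8 = 26+5 = 31
Expected project duration μ = 31 days. Critical path: Task 1 → Task 7 → Task 8.

Variance along critical path = 0.111 + 2.778 + 5.444 = 8.333; σ = √8.333 = 2.887 days.
Z = (28 − 31) / 2.887 = -1.039
P(T ≤ 28) = Φ(-1.039) ≈ 0.149

0.149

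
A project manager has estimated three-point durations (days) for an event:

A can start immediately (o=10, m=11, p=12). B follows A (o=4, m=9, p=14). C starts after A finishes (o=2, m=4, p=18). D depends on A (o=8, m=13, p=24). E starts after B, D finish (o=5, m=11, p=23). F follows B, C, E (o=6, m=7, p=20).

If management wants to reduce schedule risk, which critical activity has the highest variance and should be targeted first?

E

te_A = (10 + 4·11 + 12)/6 = 66/6 = 11; σ²_A = ((12−10)/6)² = 0.111
te_B = (4 + 4·9 + 14)/6 = 54/6 = 9; σ²_B = ((14−4)/6)² = 2.778
te_C = (2 + 4·4 + 18)/6 = 36/6 = 6; σ²_C = ((18−2)/6)² = 7.111
te_D = (8 + 4·13 + 24)/6 = 84/6 = 14; σ²_D = ((24−8)/6)² = 7.111
te_E = (5 + 4·11 + 23)/6 = 72/6 = 12; σ²_E = ((23−5)/6)² = 9.000
te_F = (6 + 4·7 + 20)/6 = 54/6 = 9; σ²_F = ((20−6)/6)² = 5.444

Forward pass:
ES_A = 0; EF_A = 11
ES_B = 11; EF_B = 11+9 = 20
ES_C = 11; EF_C = 11+6 = 17
ES_D = 11; EF_D = 11+14 = 25
ES_E = max(EF_B=20, EF_D=25) = 25; EF_E = 25+12 = 37
ES_F = max(EF_B=20, EF_C=17, EF_E=37) = 37; EF_F = 37+9 = 46
Expected project duration μ = 46 days. Critical path: A → D → E → F.

Variances on critical path: σ²_A=0.111, σ²_D=7.111, σ²_E=9.000, σ²_F=5.444.
Largest is σ²_E = 9.000.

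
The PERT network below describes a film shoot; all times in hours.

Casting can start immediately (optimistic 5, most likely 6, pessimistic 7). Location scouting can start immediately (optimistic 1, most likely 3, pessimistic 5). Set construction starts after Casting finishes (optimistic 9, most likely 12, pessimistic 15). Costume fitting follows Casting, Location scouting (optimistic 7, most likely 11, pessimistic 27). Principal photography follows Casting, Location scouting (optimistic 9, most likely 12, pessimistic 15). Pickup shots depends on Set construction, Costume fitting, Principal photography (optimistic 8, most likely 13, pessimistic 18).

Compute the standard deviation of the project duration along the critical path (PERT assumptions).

3.74 hours

te_Casting = (5 + 4·6 + 7)/6 = 36/6 = 6; σ²_Casting = ((7−5)/6)² = 0.111
te_Location scouting = (1 + 4·3 + 5)/6 = 18/6 = 3; σ²_Location scouting = ((5−1)/6)² = 0.444
te_Set construction = (9 + 4·12 + 15)/6 = 72/6 = 12; σ²_Set construction = ((15−9)/6)² = 1.000
te_Costume fitting = (7 + 4·11 + 27)/6 = 78/6 = 13; σ²_Costume fitting = ((27−7)/6)² = 11.111
te_Principal photography = (9 + 4·12 + 15)/6 = 72/6 = 12; σ²_Principal photography = ((15−9)/6)² = 1.000
te_Pickup shots = (8 + 4·13 + 18)/6 = 78/6 = 13; σ²_Pickup shots = ((18−8)/6)² = 2.778

Forward pass:
ES_Casting = 0; EF_Casting = 6
ES_Location scouting = 0; EF_Location scouting = 3
ES_Set construction = 6; EF_Set construction = 6+12 = 18
ES_Costume fitting = max(EF_Casting=6, EF_Location scouting=3) = 6; EF_Costume fitting = 6+13 = 19
ES_Principal photography = max(EF_Casting=6, EF_Location scouting=3) = 6; EF_Principal photography = 6+12 = 18
ES_Pickup shots = max(EF_Set construction=18, EF_Costume fitting=19, EF_Principal photography=18) = 19; EF_Pickup shots = 19+13 = 32
Expected project duration μ = 32 hours. Critical path: Casting → Costume fitting → Pickup shots.

Variance along critical path = 0.111 + 11.111 + 2.778 = 14.000
σ = √14.000 = 3.742 hours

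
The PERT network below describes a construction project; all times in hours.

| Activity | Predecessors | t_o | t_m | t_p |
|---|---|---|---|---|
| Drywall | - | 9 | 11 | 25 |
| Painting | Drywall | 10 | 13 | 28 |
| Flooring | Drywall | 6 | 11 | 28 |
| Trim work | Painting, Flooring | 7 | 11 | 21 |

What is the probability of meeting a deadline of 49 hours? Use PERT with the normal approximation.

te_Drywall = (9 + 4·11 + 25)/6 = 78/6 = 13; σ²_Drywall = ((25−9)/6)² = 7.111
te_Painting = (10 + 4·13 + 28)/6 = 90/6 = 15; σ²_Painting = ((28−10)/6)² = 9.000
te_Flooring = (6 + 4·11 + 28)/6 = 78/6 = 13; σ²_Flooring = ((28−6)/6)² = 13.444
te_Trim work = (7 + 4·11 + 21)/6 = 72/6 = 12; σ²_Trim work = ((21−7)/6)² = 5.444

Forward pass:
ES_Drywall = 0; EF_Drywall = 13
ES_Painting = 13; EF_Painting = 13+15 = 28
ES_Flooring = 13; EF_Flooring = 13+13 = 26
ES_Trim work = max(EF_Painting=28, EF_Flooring=26) = 28; EF_Trim work = 28+12 = 40
Expected project duration μ = 40 hours. Critical path: Drywall → Painting → Trim work.

Variance along critical path = 7.111 + 9.000 + 5.444 = 21.556; σ = √21.556 = 4.643 hours.
Z = (49 − 40) / 4.643 = 1.938
P(T ≤ 49) = Φ(1.938) ≈ 0.974

0.974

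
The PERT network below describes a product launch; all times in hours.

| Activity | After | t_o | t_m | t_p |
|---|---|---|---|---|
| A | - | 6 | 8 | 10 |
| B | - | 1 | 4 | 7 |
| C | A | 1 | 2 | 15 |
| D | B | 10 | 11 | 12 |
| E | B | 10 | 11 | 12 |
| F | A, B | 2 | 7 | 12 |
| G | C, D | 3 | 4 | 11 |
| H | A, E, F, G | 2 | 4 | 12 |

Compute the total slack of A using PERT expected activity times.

te_A = (6 + 4·8 + 10)/6 = 48/6 = 8
te_B = (1 + 4·4 + 7)/6 = 24/6 = 4
te_C = (1 + 4·2 + 15)/6 = 24/6 = 4
te_D = (10 + 4·11 + 12)/6 = 66/6 = 11
te_E = (10 + 4·11 + 12)/6 = 66/6 = 11
te_F = (2 + 4·7 + 12)/6 = 42/6 = 7
te_G = (3 + 4·4 + 11)/6 = 30/6 = 5
te_H = (2 + 4·4 + 12)/6 = 30/6 = 5

Forward pass:
ES_A = 0; EF_A = 8
ES_B = 0; EF_B = 4
ES_C = 8; EF_C = 8+4 = 12
ES_D = 4; EF_D = 4+11 = 15
ES_E = 4; EF_E = 4+11 = 15
ES_F = max(EF_A=8, EF_B=4) = 8; EF_F = 8+7 = 15
ES_G = max(EF_C=12, EF_D=15) = 15; EF_G = 15+5 = 20
ES_H = max(EF_A=8, EF_E=15, EF_F=15, EF_G=20) = 20; EF_H = 20+5 = 25
Expected project duration μ = 25 hours. Critical path: B → D → G → H.

Backward pass:
LF_H = 25; LS_H = 25−5 = 20
LF_G = LS_H = 20; LS_G = 20−5 = 15
LF_F = LS_H = 20; LS_F = 20−7 = 13
LF_E = LS_H = 20; LS_E = 20−11 = 9
LF_D = LS_G = 15; LS_D = 15−11 = 4
LF_C = LS_G = 15; LS_C = 15−4 = 11
LF_B = min(LS_D=4, LS_E=9, LS_F=13) = 4; LS_B = 4−4 = 0
LF_A = min(LS_C=11, LS_F=13, LS_H=20) = 11; LS_A = 11−8 = 3
Slack_A = LS_A − ES_A = 3 − 0 = 3

3 hours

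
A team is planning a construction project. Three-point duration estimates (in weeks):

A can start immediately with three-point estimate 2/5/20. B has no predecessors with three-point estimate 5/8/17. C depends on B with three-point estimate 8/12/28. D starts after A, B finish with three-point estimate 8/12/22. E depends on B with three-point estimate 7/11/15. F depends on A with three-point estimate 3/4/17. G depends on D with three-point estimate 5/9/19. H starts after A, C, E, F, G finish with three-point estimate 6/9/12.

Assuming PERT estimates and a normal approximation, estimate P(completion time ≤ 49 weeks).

0.978

te_A = (2 + 4·5 + 20)/6 = 42/6 = 7; σ²_A = ((20−2)/6)² = 9.000
te_B = (5 + 4·8 + 17)/6 = 54/6 = 9; σ²_B = ((17−5)/6)² = 4.000
te_C = (8 + 4·12 + 28)/6 = 84/6 = 14; σ²_C = ((28−8)/6)² = 11.111
te_D = (8 + 4·12 + 22)/6 = 78/6 = 13; σ²_D = ((22−8)/6)² = 5.444
te_E = (7 + 4·11 + 15)/6 = 66/6 = 11; σ²_E = ((15−7)/6)² = 1.778
te_F = (3 + 4·4 + 17)/6 = 36/6 = 6; σ²_F = ((17−3)/6)² = 5.444
te_G = (5 + 4·9 + 19)/6 = 60/6 = 10; σ²_G = ((19−5)/6)² = 5.444
te_H = (6 + 4·9 + 12)/6 = 54/6 = 9; σ²_H = ((12−6)/6)² = 1.000

Forward pass:
ES_A = 0; EF_A = 7
ES_B = 0; EF_B = 9
ES_C = 9; EF_C = 9+14 = 23
ES_D = max(EF_A=7, EF_B=9) = 9; EF_D = 9+13 = 22
ES_E = 9; EF_E = 9+11 = 20
ES_F = 7; EF_F = 7+6 = 13
ES_G = 22; EF_G = 22+10 = 32
ES_H = max(EF_A=7, EF_C=23, EF_E=20, EF_F=13, EF_G=32) = 32; EF_H = 32+9 = 41
Expected project duration μ = 41 weeks. Critical path: B → D → G → H.

Variance along critical path = 4.000 + 5.444 + 5.444 + 1.000 = 15.889; σ = √15.889 = 3.986 weeks.
Z = (49 − 41) / 3.986 = 2.007
P(T ≤ 49) = Φ(2.007) ≈ 0.978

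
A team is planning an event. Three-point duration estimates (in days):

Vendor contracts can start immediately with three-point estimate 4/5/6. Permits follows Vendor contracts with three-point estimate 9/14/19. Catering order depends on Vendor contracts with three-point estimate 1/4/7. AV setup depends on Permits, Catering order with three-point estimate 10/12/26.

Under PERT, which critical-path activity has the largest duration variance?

te_Vendor contracts = (4 + 4·5 + 6)/6 = 30/6 = 5; σ²_Vendor contracts = ((6−4)/6)² = 0.111
te_Permits = (9 + 4·14 + 19)/6 = 84/6 = 14; σ²_Permits = ((19−9)/6)² = 2.778
te_Catering order = (1 + 4·4 + 7)/6 = 24/6 = 4; σ²_Catering order = ((7−1)/6)² = 1.000
te_AV setup = (10 + 4·12 + 26)/6 = 84/6 = 14; σ²_AV setup = ((26−10)/6)² = 7.111

Forward pass:
ES_Vendor contracts = 0; EF_Vendor contracts = 5
ES_Permits = 5; EF_Permits = 5+14 = 19
ES_Catering order = 5; EF_Catering order = 5+4 = 9
ES_AV setup = max(EF_Permits=19, EF_Catering order=9) = 19; EF_AV setup = 19+14 = 33
Expected project duration μ = 33 days. Critical path: Vendor contracts → Permits → AV setup.

Variances on critical path: σ²_Vendor contracts=0.111, σ²_Permits=2.778, σ²_AV setup=7.111.
Largest is σ²_AV setup = 7.111.

AV setup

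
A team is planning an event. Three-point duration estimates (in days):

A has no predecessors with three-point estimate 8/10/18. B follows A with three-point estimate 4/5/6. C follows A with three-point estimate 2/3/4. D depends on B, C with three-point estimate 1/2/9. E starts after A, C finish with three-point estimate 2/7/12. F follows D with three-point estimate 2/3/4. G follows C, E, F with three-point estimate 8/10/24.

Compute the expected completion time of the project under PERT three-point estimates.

te_A = (8 + 4·10 + 18)/6 = 66/6 = 11
te_B = (4 + 4·5 + 6)/6 = 30/6 = 5
te_C = (2 + 4·3 + 4)/6 = 18/6 = 3
te_D = (1 + 4·2 + 9)/6 = 18/6 = 3
te_E = (2 + 4·7 + 12)/6 = 42/6 = 7
te_F = (2 + 4·3 + 4)/6 = 18/6 = 3
te_G = (8 + 4·10 + 24)/6 = 72/6 = 12

Forward pass:
ES_A = 0; EF_A = 11
ES_B = 11; EF_B = 11+5 = 16
ES_C = 11; EF_C = 11+3 = 14
ES_D = max(EF_B=16, EF_C=14) = 16; EF_D = 16+3 = 19
ES_E = max(EF_A=11, EF_C=14) = 14; EF_E = 14+7 = 21
ES_F = 19; EF_F = 19+3 = 22
ES_G = max(EF_C=14, EF_E=21, EF_F=22) = 22; EF_G = 22+12 = 34
Expected project duration μ = 34 days. Critical path: A → B → D → F → G.

34 days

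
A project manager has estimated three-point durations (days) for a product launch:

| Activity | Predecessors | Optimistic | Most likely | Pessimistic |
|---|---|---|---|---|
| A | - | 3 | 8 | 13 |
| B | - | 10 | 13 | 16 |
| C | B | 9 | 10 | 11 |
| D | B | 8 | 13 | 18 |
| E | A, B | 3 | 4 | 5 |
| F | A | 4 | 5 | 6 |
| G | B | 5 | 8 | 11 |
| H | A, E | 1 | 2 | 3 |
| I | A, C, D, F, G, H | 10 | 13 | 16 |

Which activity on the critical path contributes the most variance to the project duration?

D

te_A = (3 + 4·8 + 13)/6 = 48/6 = 8; σ²_A = ((13−3)/6)² = 2.778
te_B = (10 + 4·13 + 16)/6 = 78/6 = 13; σ²_B = ((16−10)/6)² = 1.000
te_C = (9 + 4·10 + 11)/6 = 60/6 = 10; σ²_C = ((11−9)/6)² = 0.111
te_D = (8 + 4·13 + 18)/6 = 78/6 = 13; σ²_D = ((18−8)/6)² = 2.778
te_E = (3 + 4·4 + 5)/6 = 24/6 = 4; σ²_E = ((5−3)/6)² = 0.111
te_F = (4 + 4·5 + 6)/6 = 30/6 = 5; σ²_F = ((6−4)/6)² = 0.111
te_G = (5 + 4·8 + 11)/6 = 48/6 = 8; σ²_G = ((11−5)/6)² = 1.000
te_H = (1 + 4·2 + 3)/6 = 12/6 = 2; σ²_H = ((3−1)/6)² = 0.111
te_I = (10 + 4·13 + 16)/6 = 78/6 = 13; σ²_I = ((16−10)/6)² = 1.000

Forward pass:
ES_A = 0; EF_A = 8
ES_B = 0; EF_B = 13
ES_C = 13; EF_C = 13+10 = 23
ES_D = 13; EF_D = 13+13 = 26
ES_E = max(EF_A=8, EF_B=13) = 13; EF_E = 13+4 = 17
ES_F = 8; EF_F = 8+5 = 13
ES_G = 13; EF_G = 13+8 = 21
ES_H = max(EF_A=8, EF_E=17) = 17; EF_H = 17+2 = 19
ES_I = max(EF_A=8, EF_C=23, EF_D=26, EF_F=13, EF_G=21, EF_H=19) = 26; EF_I = 26+13 = 39
Expected project duration μ = 39 days. Critical path: B → D → I.

Variances on critical path: σ²_B=1.000, σ²_D=2.778, σ²_I=1.000.
Largest is σ²_D = 2.778.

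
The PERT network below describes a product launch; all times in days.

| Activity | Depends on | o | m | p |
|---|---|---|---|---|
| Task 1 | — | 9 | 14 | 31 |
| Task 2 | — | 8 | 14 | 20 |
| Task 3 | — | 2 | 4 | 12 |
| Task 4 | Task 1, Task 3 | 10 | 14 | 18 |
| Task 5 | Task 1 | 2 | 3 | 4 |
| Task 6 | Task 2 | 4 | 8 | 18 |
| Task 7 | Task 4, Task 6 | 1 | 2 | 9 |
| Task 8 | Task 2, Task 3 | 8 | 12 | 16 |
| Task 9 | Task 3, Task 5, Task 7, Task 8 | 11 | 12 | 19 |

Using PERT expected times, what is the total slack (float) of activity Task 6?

7 days

te_Task 1 = (9 + 4·14 + 31)/6 = 96/6 = 16
te_Task 2 = (8 + 4·14 + 20)/6 = 84/6 = 14
te_Task 3 = (2 + 4·4 + 12)/6 = 30/6 = 5
te_Task 4 = (10 + 4·14 + 18)/6 = 84/6 = 14
te_Task 5 = (2 + 4·3 + 4)/6 = 18/6 = 3
te_Task 6 = (4 + 4·8 + 18)/6 = 54/6 = 9
te_Task 7 = (1 + 4·2 + 9)/6 = 18/6 = 3
te_Task 8 = (8 + 4·12 + 16)/6 = 72/6 = 12
te_Task 9 = (11 + 4·12 + 19)/6 = 78/6 = 13

Forward pass:
ES_Task 1 = 0; EF_Task 1 = 16
ES_Task 2 = 0; EF_Task 2 = 14
ES_Task 3 = 0; EF_Task 3 = 5
ES_Task 4 = max(EF_Task 1=16, EF_Task 3=5) = 16; EF_Task 4 = 16+14 = 30
ES_Task 5 = 16; EF_Task 5 = 16+3 = 19
ES_Task 6 = 14; EF_Task 6 = 14+9 = 23
ES_Task 7 = max(EF_Task 4=30, EF_Task 6=23) = 30; EF_Task 7 = 30+3 = 33
ES_Task 8 = max(EF_Task 2=14, EF_Task 3=5) = 14; EF_Task 8 = 14+12 = 26
ES_Task 9 = max(EF_Task 3=5, EF_Task 5=19, EF_Task 7=33, EF_Task 8=26) = 33; EF_Task 9 = 33+13 = 46
Expected project duration μ = 46 days. Critical path: Task 1 → Task 4 → Task 7 → Task 9.

Backward pass:
LF_Task 9 = 46; LS_Task 9 = 46−13 = 33
LF_Task 8 = LS_Task 9 = 33; LS_Task 8 = 33−12 = 21
LF_Task 7 = LS_Task 9 = 33; LS_Task 7 = 33−3 = 30
LF_Task 6 = LS_Task 7 = 30; LS_Task 6 = 30−9 = 21
LF_Task 5 = LS_Task 9 = 33; LS_Task 5 = 33−3 = 30
LF_Task 4 = LS_Task 7 = 30; LS_Task 4 = 30−14 = 16
LF_Task 3 = min(LS_Task 4=16, LS_Task 8=21, LS_Task 9=33) = 16; LS_Task 3 = 16−5 = 11
LF_Task 2 = min(LS_Task 6=21, LS_Task 8=21) = 21; LS_Task 2 = 21−14 = 7
LF_Task 1 = min(LS_Task 4=16, LS_Task 5=30) = 16; LS_Task 1 = 16−16 = 0
Slack_Task 6 = LS_Task 6 − ES_Task 6 = 21 − 14 = 7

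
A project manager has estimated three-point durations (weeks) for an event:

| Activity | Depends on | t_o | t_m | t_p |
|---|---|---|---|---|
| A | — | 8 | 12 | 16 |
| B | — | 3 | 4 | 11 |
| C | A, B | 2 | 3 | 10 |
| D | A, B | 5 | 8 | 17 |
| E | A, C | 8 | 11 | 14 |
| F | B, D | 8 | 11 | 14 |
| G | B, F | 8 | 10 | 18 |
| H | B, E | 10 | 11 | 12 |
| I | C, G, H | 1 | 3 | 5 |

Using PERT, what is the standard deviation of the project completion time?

3.16 weeks

te_A = (8 + 4·12 + 16)/6 = 72/6 = 12; σ²_A = ((16−8)/6)² = 1.778
te_B = (3 + 4·4 + 11)/6 = 30/6 = 5; σ²_B = ((11−3)/6)² = 1.778
te_C = (2 + 4·3 + 10)/6 = 24/6 = 4; σ²_C = ((10−2)/6)² = 1.778
te_D = (5 + 4·8 + 17)/6 = 54/6 = 9; σ²_D = ((17−5)/6)² = 4.000
te_E = (8 + 4·11 + 14)/6 = 66/6 = 11; σ²_E = ((14−8)/6)² = 1.000
te_F = (8 + 4·11 + 14)/6 = 66/6 = 11; σ²_F = ((14−8)/6)² = 1.000
te_G = (8 + 4·10 + 18)/6 = 66/6 = 11; σ²_G = ((18−8)/6)² = 2.778
te_H = (10 + 4·11 + 12)/6 = 66/6 = 11; σ²_H = ((12−10)/6)² = 0.111
te_I = (1 + 4·3 + 5)/6 = 18/6 = 3; σ²_I = ((5−1)/6)² = 0.444

Forward pass:
ES_A = 0; EF_A = 12
ES_B = 0; EF_B = 5
ES_C = max(EF_A=12, EF_B=5) = 12; EF_C = 12+4 = 16
ES_D = max(EF_A=12, EF_B=5) = 12; EF_D = 12+9 = 21
ES_E = max(EF_A=12, EF_C=16) = 16; EF_E = 16+11 = 27
ES_F = max(EF_B=5, EF_D=21) = 21; EF_F = 21+11 = 32
ES_G = max(EF_B=5, EF_F=32) = 32; EF_G = 32+11 = 43
ES_H = max(EF_B=5, EF_E=27) = 27; EF_H = 27+11 = 38
ES_I = max(EF_C=16, EF_G=43, EF_H=38) = 43; EF_I = 43+3 = 46
Expected project duration μ = 46 weeks. Critical path: A → D → F → G → I.

Variance along critical path = 1.778 + 4.000 + 1.000 + 2.778 + 0.444 = 10.000
σ = √10.000 = 3.162 weeks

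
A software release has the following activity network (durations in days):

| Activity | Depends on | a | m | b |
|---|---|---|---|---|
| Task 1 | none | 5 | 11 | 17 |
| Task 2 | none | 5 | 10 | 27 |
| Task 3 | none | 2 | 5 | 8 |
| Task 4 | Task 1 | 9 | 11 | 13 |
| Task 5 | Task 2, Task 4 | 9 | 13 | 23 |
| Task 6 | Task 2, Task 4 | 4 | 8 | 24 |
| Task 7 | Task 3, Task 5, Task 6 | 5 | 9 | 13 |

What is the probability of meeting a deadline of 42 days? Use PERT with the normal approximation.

te_Task 1 = (5 + 4·11 + 17)/6 = 66/6 = 11; σ²_Task 1 = ((17−5)/6)² = 4.000
te_Task 2 = (5 + 4·10 + 27)/6 = 72/6 = 12; σ²_Task 2 = ((27−5)/6)² = 13.444
te_Task 3 = (2 + 4·5 + 8)/6 = 30/6 = 5; σ²_Task 3 = ((8−2)/6)² = 1.000
te_Task 4 = (9 + 4·11 + 13)/6 = 66/6 = 11; σ²_Task 4 = ((13−9)/6)² = 0.444
te_Task 5 = (9 + 4·13 + 23)/6 = 84/6 = 14; σ²_Task 5 = ((23−9)/6)² = 5.444
te_Task 6 = (4 + 4·8 + 24)/6 = 60/6 = 10; σ²_Task 6 = ((24−4)/6)² = 11.111
te_Task 7 = (5 + 4·9 + 13)/6 = 54/6 = 9; σ²_Task 7 = ((13−5)/6)² = 1.778

Forward pass:
ES_Task 1 = 0; EF_Task 1 = 11
ES_Task 2 = 0; EF_Task 2 = 12
ES_Task 3 = 0; EF_Task 3 = 5
ES_Task 4 = 11; EF_Task 4 = 11+11 = 22
ES_Task 5 = max(EF_Task 2=12, EF_Task 4=22) = 22; EF_Task 5 = 22+14 = 36
ES_Task 6 = max(EF_Task 2=12, EF_Task 4=22) = 22; EF_Task 6 = 22+10 = 32
ES_Task 7 = max(EF_Task 3=5, EF_Task 5=36, EF_Task 6=32) = 36; EF_Task 7 = 36+9 = 45
Expected project duration μ = 45 days. Critical path: Task 1 → Task 4 → Task 5 → Task 7.

Variance along critical path = 4.000 + 0.444 + 5.444 + 1.778 = 11.667; σ = √11.667 = 3.416 days.
Z = (42 − 45) / 3.416 = -0.878
P(T ≤ 42) = Φ(-0.878) ≈ 0.190

0.190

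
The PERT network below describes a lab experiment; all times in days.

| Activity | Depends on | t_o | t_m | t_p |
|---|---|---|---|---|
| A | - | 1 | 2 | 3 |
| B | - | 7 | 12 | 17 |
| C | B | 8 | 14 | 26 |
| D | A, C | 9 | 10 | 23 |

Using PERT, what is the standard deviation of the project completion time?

4.15 days

te_A = (1 + 4·2 + 3)/6 = 12/6 = 2; σ²_A = ((3−1)/6)² = 0.111
te_B = (7 + 4·12 + 17)/6 = 72/6 = 12; σ²_B = ((17−7)/6)² = 2.778
te_C = (8 + 4·14 + 26)/6 = 90/6 = 15; σ²_C = ((26−8)/6)² = 9.000
te_D = (9 + 4·10 + 23)/6 = 72/6 = 12; σ²_D = ((23−9)/6)² = 5.444

Forward pass:
ES_A = 0; EF_A = 2
ES_B = 0; EF_B = 12
ES_C = 12; EF_C = 12+15 = 27
ES_D = max(EF_A=2, EF_C=27) = 27; EF_D = 27+12 = 39
Expected project duration μ = 39 days. Critical path: B → C → D.

Variance along critical path = 2.778 + 9.000 + 5.444 = 17.222
σ = √17.222 = 4.150 days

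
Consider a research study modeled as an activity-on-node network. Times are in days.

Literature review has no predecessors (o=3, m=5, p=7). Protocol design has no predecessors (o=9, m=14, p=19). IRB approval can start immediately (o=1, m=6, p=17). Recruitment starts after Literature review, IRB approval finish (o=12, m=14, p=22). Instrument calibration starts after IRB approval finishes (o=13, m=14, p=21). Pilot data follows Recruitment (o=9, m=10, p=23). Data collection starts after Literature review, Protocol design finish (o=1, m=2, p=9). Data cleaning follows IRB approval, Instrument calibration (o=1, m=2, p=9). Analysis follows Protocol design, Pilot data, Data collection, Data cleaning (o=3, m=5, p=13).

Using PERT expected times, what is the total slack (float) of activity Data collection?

17 days

te_Literature review = (3 + 4·5 + 7)/6 = 30/6 = 5
te_Protocol design = (9 + 4·14 + 19)/6 = 84/6 = 14
te_IRB approval = (1 + 4·6 + 17)/6 = 42/6 = 7
te_Recruitment = (12 + 4·14 + 22)/6 = 90/6 = 15
te_Instrument calibration = (13 + 4·14 + 21)/6 = 90/6 = 15
te_Pilot data = (9 + 4·10 + 23)/6 = 72/6 = 12
te_Data collection = (1 + 4·2 + 9)/6 = 18/6 = 3
te_Data cleaning = (1 + 4·2 + 9)/6 = 18/6 = 3
te_Analysis = (3 + 4·5 + 13)/6 = 36/6 = 6

Forward pass:
ES_Literature review = 0; EF_Literature review = 5
ES_Protocol design = 0; EF_Protocol design = 14
ES_IRB approval = 0; EF_IRB approval = 7
ES_Recruitment = max(EF_Literature review=5, EF_IRB approval=7) = 7; EF_Recruitment = 7+15 = 22
ES_Instrument calibration = 7; EF_Instrument calibration = 7+15 = 22
ES_Pilot data = 22; EF_Pilot data = 22+12 = 34
ES_Data collection = max(EF_Literature review=5, EF_Protocol design=14) = 14; EF_Data collection = 14+3 = 17
ES_Data cleaning = max(EF_IRB approval=7, EF_Instrument calibration=22) = 22; EF_Data cleaning = 22+3 = 25
ES_Analysis = max(EF_Protocol design=14, EF_Pilot data=34, EF_Data collection=17, EF_Data cleaning=25) = 34; EF_Analysis = 34+6 = 40
Expected project duration μ = 40 days. Critical path: IRB approval → Recruitment → Pilot data → Analysis.

Backward pass:
LF_Analysis = 40; LS_Analysis = 40−6 = 34
LF_Data cleaning = LS_Analysis = 34; LS_Data cleaning = 34−3 = 31
LF_Data collection = LS_Analysis = 34; LS_Data collection = 34−3 = 31
LF_Pilot data = LS_Analysis = 34; LS_Pilot data = 34−12 = 22
LF_Instrument calibration = LS_Data cleaning = 31; LS_Instrument calibration = 31−15 = 16
LF_Recruitment = LS_Pilot data = 22; LS_Recruitment = 22−15 = 7
LF_IRB approval = min(LS_Recruitment=7, LS_Instrument calibration=16, LS_Data cleaning=31) = 7; LS_IRB approval = 7−7 = 0
LF_Protocol design = min(LS_Data collection=31, LS_Analysis=34) = 31; LS_Protocol design = 31−14 = 17
LF_Literature review = min(LS_Recruitment=7, LS_Data collection=31) = 7; LS_Literature review = 7−5 = 2
Slack_Data collection = LS_Data collection − ES_Data collection = 31 − 14 = 17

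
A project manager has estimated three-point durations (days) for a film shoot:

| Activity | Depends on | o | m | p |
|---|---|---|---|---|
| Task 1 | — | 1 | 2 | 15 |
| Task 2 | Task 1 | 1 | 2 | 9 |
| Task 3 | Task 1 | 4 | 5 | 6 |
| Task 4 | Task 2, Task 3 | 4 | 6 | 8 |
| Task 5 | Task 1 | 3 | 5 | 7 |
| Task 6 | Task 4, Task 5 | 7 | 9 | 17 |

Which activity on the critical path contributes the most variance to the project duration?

Task 1

te_Task 1 = (1 + 4·2 + 15)/6 = 24/6 = 4; σ²_Task 1 = ((15−1)/6)² = 5.444
te_Task 2 = (1 + 4·2 + 9)/6 = 18/6 = 3; σ²_Task 2 = ((9−1)/6)² = 1.778
te_Task 3 = (4 + 4·5 + 6)/6 = 30/6 = 5; σ²_Task 3 = ((6−4)/6)² = 0.111
te_Task 4 = (4 + 4·6 + 8)/6 = 36/6 = 6; σ²_Task 4 = ((8−4)/6)² = 0.444
te_Task 5 = (3 + 4·5 + 7)/6 = 30/6 = 5; σ²_Task 5 = ((7−3)/6)² = 0.444
te_Task 6 = (7 + 4·9 + 17)/6 = 60/6 = 10; σ²_Task 6 = ((17−7)/6)² = 2.778

Forward pass:
ES_Task 1 = 0; EF_Task 1 = 4
ES_Task 2 = 4; EF_Task 2 = 4+3 = 7
ES_Task 3 = 4; EF_Task 3 = 4+5 = 9
ES_Task 4 = max(EF_Task 2=7, EF_Task 3=9) = 9; EF_Task 4 = 9+6 = 15
ES_Task 5 = 4; EF_Task 5 = 4+5 = 9
ES_Task 6 = max(EF_Task 4=15, EF_Task 5=9) = 15; EF_Task 6 = 15+10 = 25
Expected project duration μ = 25 days. Critical path: Task 1 → Task 3 → Task 4 → Task 6.

Variances on critical path: σ²_Task 1=5.444, σ²_Task 3=0.111, σ²_Task 4=0.444, σ²_Task 6=2.778.
Largest is σ²_Task 1 = 5.444.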